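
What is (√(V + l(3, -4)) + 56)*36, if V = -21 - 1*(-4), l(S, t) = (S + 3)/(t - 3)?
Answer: 2016 + 180*I*√35/7 ≈ 2016.0 + 152.13*I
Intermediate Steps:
l(S, t) = (3 + S)/(-3 + t)
V = -17 (V = -21 + 4 = -17)
(√(V + l(3, -4)) + 56)*36 = (√(-17 + (3 + 3)/(-3 - 4)) + 56)*36 = (√(-17 + 6/(-7)) + 56)*36 = (√(-17 - ⅐*6) + 56)*36 = (√(-17 - 6/7) + 56)*36 = (√(-125/7) + 56)*36 = (5*I*√35/7 + 56)*36 = (56 + 5*I*√35/7)*36 = 2016 + 180*I*√35/7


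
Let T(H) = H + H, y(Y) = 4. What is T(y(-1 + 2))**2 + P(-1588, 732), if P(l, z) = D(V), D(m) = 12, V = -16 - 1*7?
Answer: 76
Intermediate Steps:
V = -23 (V = -16 - 7 = -23)
P(l, z) = 12
T(H) = 2*H
T(y(-1 + 2))**2 + P(-1588, 732) = (2*4)**2 + 12 = 8**2 + 12 = 64 + 12 = 76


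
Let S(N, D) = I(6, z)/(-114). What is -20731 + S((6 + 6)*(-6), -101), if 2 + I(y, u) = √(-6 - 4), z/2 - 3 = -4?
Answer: -1181666/57 - I*√10/114 ≈ -20731.0 - 0.027739*I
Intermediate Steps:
z = -2 (z = 6 + 2*(-4) = 6 - 8 = -2)
I(y, u) = -2 + I*√10 (I(y, u) = -2 + √(-6 - 4) = -2 + √(-10) = -2 + I*√10)
S(N, D) = 1/57 - I*√10/114 (S(N, D) = (-2 + I*√10)/(-114) = (-2 + I*√10)*(-1/114) = 1/57 - I*√10/114)
-20731 + S((6 + 6)*(-6), -101) = -20731 + (1/57 - I*√10/114) = -1181666/57 - I*√10/114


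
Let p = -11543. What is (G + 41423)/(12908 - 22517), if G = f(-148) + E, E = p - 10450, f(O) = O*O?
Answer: -13778/3203 ≈ -4.3016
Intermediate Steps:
f(O) = O**2
E = -21993 (E = -11543 - 10450 = -21993)
G = -89 (G = (-148)**2 - 21993 = 21904 - 21993 = -89)
(G + 41423)/(12908 - 22517) = (-89 + 41423)/(12908 - 22517) = 41334/(-9609) = 41334*(-1/9609) = -13778/3203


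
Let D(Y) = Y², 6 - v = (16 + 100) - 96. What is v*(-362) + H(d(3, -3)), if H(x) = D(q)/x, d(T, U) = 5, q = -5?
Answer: 5073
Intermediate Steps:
v = -14 (v = 6 - ((16 + 100) - 96) = 6 - (116 - 96) = 6 - 1*20 = 6 - 20 = -14)
H(x) = 25/x (H(x) = (-5)²/x = 25/x)
v*(-362) + H(d(3, -3)) = -14*(-362) + 25/5 = 5068 + 25*(⅕) = 5068 + 5 = 5073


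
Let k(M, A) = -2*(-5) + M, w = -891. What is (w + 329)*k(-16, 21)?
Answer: 3372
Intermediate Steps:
k(M, A) = 10 + M
(w + 329)*k(-16, 21) = (-891 + 329)*(10 - 16) = -562*(-6) = 3372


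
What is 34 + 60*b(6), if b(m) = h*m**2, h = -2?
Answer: -4286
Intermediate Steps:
b(m) = -2*m**2
34 + 60*b(6) = 34 + 60*(-2*6**2) = 34 + 60*(-2*36) = 34 + 60*(-72) = 34 - 4320 = -4286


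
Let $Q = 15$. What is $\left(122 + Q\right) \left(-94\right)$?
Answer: $-12878$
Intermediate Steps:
$\left(122 + Q\right) \left(-94\right) = \left(122 + 15\right) \left(-94\right) = 137 \left(-94\right) = -12878$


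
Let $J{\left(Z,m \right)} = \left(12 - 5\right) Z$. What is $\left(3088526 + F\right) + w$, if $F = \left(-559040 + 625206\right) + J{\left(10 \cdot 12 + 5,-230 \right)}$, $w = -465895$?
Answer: $2689672$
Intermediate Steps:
$J{\left(Z,m \right)} = 7 Z$
$F = 67041$ ($F = \left(-559040 + 625206\right) + 7 \left(10 \cdot 12 + 5\right) = 66166 + 7 \left(120 + 5\right) = 66166 + 7 \cdot 125 = 66166 + 875 = 67041$)
$\left(3088526 + F\right) + w = \left(3088526 + 67041\right) - 465895 = 3155567 - 465895 = 2689672$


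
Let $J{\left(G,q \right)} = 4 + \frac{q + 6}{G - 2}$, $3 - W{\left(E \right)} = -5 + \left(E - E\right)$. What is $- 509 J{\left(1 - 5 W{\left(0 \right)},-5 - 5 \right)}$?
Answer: $- \frac{85512}{41} \approx -2085.7$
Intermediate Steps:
$W{\left(E \right)} = 8$ ($W{\left(E \right)} = 3 - \left(-5 + \left(E - E\right)\right) = 3 - \left(-5 + 0\right) = 3 - -5 = 3 + 5 = 8$)
$J{\left(G,q \right)} = 4 + \frac{6 + q}{-2 + G}$
$- 509 J{\left(1 - 5 W{\left(0 \right)},-5 - 5 \right)} = - 509 \frac{-2 - 10 + 4 \left(1 - 40\right)}{-2 + \left(1 - 40\right)} = - 509 \frac{-2 - 10 + 4 \left(-39\right)}{-2 - 39} = - 509 \frac{-2 - 10 - 156}{-41} = - 509 \left(\left(- \frac{1}{41}\right) \left(-168\right)\right) = \left(-509\right) \frac{168}{41} = - \frac{85512}{41}$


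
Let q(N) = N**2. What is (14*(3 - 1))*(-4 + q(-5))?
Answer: 588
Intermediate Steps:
(14*(3 - 1))*(-4 + q(-5)) = (14*(3 - 1))*(-4 + (-5)**2) = (14*2)*(-4 + 25) = 28*21 = 588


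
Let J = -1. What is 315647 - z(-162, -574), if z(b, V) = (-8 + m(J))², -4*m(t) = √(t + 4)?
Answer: 5049325/16 - 4*√3 ≈ 3.1558e+5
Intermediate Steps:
m(t) = -√(4 + t)/4 (m(t) = -√(t + 4)/4 = -√(4 + t)/4)
z(b, V) = (-8 - √3/4)² (z(b, V) = (-8 - √(4 - 1)/4)² = (-8 - √3/4)²)
315647 - z(-162, -574) = 315647 - (32 + √3)²/16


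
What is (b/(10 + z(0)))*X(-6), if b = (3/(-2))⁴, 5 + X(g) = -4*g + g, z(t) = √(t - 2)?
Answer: 1755/272 - 351*I*√2/544 ≈ 6.4522 - 0.91248*I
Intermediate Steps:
z(t) = √(-2 + t)
X(g) = -5 - 3*g (X(g) = -5 + (-4*g + g) = -5 - 3*g)
b = 81/16 (b = (3*(-½))⁴ = (-3/2)⁴ = 81/16 ≈ 5.0625)
(b/(10 + z(0)))*X(-6) = (81/(16*(10 + √(-2 + 0))))*(-5 - 3*(-6)) = (81/(16*(10 + √(-2))))*(-5 + 18) = (81/(16*(10 + I*√2)))*13 = 1053/(16*(10 + I*√2))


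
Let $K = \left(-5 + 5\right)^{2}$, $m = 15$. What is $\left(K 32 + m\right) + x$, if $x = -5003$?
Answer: $-4988$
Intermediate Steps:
$K = 0$ ($K = 0^{2} = 0$)
$\left(K 32 + m\right) + x = \left(0 \cdot 32 + 15\right) - 5003 = \left(0 + 15\right) - 5003 = 15 - 5003 = -4988$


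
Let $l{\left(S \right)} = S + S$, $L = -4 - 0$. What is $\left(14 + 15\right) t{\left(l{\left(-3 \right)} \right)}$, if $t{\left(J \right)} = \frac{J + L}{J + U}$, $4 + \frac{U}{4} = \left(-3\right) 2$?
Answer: $\frac{145}{23} \approx 6.3043$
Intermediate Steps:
$L = -4$ ($L = -4 + 0 = -4$)
$U = -40$ ($U = -16 + 4 \left(\left(-3\right) 2\right) = -16 + 4 \left(-6\right) = -16 - 24 = -40$)
$l{\left(S \right)} = 2 S$
$t{\left(J \right)} = \frac{-4 + J}{-40 + J}$ ($t{\left(J \right)} = \frac{J - 4}{J - 40} = \frac{-4 + J}{-40 + J}$)
$\left(14 + 15\right) t{\left(l{\left(-3 \right)} \right)} = \left(14 + 15\right) \frac{-4 + 2 \left(-3\right)}{-40 + 2 \left(-3\right)} = 29 \frac{-4 - 6}{-40 - 6} = 29 \frac{1}{-46} \left(-10\right) = 29 \left(\left(- \frac{1}{46}\right) \left(-10\right)\right) = 29 \cdot \frac{5}{23} = \frac{145}{23}$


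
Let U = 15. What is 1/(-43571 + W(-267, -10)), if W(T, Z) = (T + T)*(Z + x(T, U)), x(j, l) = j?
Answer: 1/104347 ≈ 9.5834e-6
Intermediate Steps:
W(T, Z) = 2*T*(T + Z) (W(T, Z) = (T + T)*(Z + T) = (2*T)*(T + Z) = 2*T*(T + Z))
1/(-43571 + W(-267, -10)) = 1/(-43571 + 2*(-267)*(-267 - 10)) = 1/(-43571 + 2*(-267)*(-277)) = 1/(-43571 + 147918) = 1/104347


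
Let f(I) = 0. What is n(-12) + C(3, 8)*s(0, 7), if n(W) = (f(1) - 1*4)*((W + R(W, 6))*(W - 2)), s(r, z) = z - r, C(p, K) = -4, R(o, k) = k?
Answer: -364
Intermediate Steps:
n(W) = -4*(-2 + W)*(6 + W) (n(W) = (0 - 1*4)*((W + 6)*(W - 2)) = (0 - 4)*((6 + W)*(-2 + W)) = -4*(-2 + W)*(6 + W))
n(-12) + C(3, 8)*s(0, 7) = (48 - 16*(-12) - 4*(-12)**2) - 4*(7 - 1*0) = (48 + 192 - 4*144) - 4*(7 + 0) = (48 + 192 - 576) - 4*7 = -336 - 28 = -364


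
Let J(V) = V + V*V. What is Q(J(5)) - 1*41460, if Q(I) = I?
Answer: -41430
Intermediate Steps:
J(V) = V + V²
Q(J(5)) - 1*41460 = 5*(1 + 5) - 1*41460 = 5*6 - 41460 = 30 - 41460 = -41430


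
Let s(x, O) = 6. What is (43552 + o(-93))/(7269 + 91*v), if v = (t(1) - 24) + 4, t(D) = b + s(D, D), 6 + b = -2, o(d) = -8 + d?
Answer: 43451/5267 ≈ 8.2497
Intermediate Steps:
b = -8 (b = -6 - 2 = -8)
t(D) = -2 (t(D) = -8 + 6 = -2)
v = -22 (v = (-2 - 24) + 4 = -26 + 4 = -22)
(43552 + o(-93))/(7269 + 91*v) = (43552 + (-8 - 93))/(7269 + 91*(-22)) = (43552 - 101)/(7269 - 2002) = 43451/5267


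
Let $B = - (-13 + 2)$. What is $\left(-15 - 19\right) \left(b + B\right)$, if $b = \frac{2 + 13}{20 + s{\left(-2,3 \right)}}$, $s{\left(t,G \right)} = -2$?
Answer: $- \frac{1207}{3} \approx -402.33$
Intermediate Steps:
$B = 11$ ($B = \left(-1\right) \left(-11\right) = 11$)
$b = \frac{5}{6}$ ($b = \frac{2 + 13}{20 - 2} = \frac{15}{18} = 15 \cdot \frac{1}{18} = \frac{5}{6} \approx 0.83333$)
$\left(-15 - 19\right) \left(b + B\right) = \left(-15 - 19\right) \left(\frac{5}{6} + 11\right) = \left(-15 - 19\right) \frac{71}{6} = \left(-34\right) \frac{71}{6} = - \frac{1207}{3}$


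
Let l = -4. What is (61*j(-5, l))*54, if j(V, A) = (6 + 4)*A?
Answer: -131760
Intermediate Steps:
j(V, A) = 10*A
(61*j(-5, l))*54 = (61*(10*(-4)))*54 = (61*(-40))*54 = -2440*54 = -131760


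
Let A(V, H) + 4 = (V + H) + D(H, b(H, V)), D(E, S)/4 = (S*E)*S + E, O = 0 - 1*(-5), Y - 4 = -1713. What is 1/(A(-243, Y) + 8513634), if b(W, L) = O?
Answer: 1/8333942 ≈ 1.1999e-7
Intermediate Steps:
Y = -1709 (Y = 4 - 1713 = -1709)
O = 5 (O = 0 + 5 = 5)
b(W, L) = 5
D(E, S) = 4*E + 4*E*S² (D(E, S) = 4*((S*E)*S + E) = 4*((E*S)*S + E) = 4*(E*S² + E) = 4*(E + E*S²) = 4*E + 4*E*S²)
A(V, H) = -4 + V + 105*H (A(V, H) = -4 + ((V + H) + 4*H*(1 + 5²)) = -4 + ((H + V) + 4*H*(1 + 25)) = -4 + ((H + V) + 4*H*26) = -4 + ((H + V) + 104*H) = -4 + (V + 105*H) = -4 + V + 105*H)
1/(A(-243, Y) + 8513634) = 1/((-4 - 243 + 105*(-1709)) + 8513634) = 1/((-4 - 243 - 179445) + 8513634) = 1/(-179692 + 8513634) = 1/8333942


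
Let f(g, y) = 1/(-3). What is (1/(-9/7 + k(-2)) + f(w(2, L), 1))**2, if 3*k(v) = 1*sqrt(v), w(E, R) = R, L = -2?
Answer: 2*(630*sqrt(2) + 4001*I)/(9*(378*sqrt(2) + 631*I)) ≈ 0.97506 + 0.51228*I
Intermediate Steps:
f(g, y) = -1/3
k(v) = sqrt(v)/3 (k(v) = (1*sqrt(v))/3 = sqrt(v)/3)
(1/(-9/7 + k(-2)) + f(w(2, L), 1))**2 = (1/(-9/7 + sqrt(-2)/3) - 1/3)**2 = (1/(-9*1/7 + (I*sqrt(2))/3) - 1/3)**2 = (1/(-9/7 + I*sqrt(2)/3) - 1/3)**2 = (-1/3 + 1/(-9/7 + I*sqrt(2)/3))**2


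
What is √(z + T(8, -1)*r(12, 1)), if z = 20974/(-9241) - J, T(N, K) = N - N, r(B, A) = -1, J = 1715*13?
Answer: 3*I*√211566605181/9241 ≈ 149.32*I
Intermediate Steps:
J = 22295
T(N, K) = 0
z = -206049069/9241 (z = 20974/(-9241) - 1*22295 = 20974*(-1/9241) - 22295 = -20974/9241 - 22295 = -206049069/9241 ≈ -22297.)
√(z + T(8, -1)*r(12, 1)) = √(-206049069/9241 + 0*(-1)) = √(-206049069/9241 + 0) = √(-206049069/9241) = 3*I*√211566605181/9241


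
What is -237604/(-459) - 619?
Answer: -46517/459 ≈ -101.34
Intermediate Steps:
-237604/(-459) - 619 = -237604*(-1)/459 - 619 = -191*(-1244/459) - 619 = 237604/459 - 619 = -46517/459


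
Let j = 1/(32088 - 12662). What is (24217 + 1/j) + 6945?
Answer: 50588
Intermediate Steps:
j = 1/19426 ≈ 5.1477e-5
(24217 + 1/j) + 6945 = (24217 + 1/(1/19426)) + 6945 = (24217 + 19426) + 6945 = 43643 + 6945 = 50588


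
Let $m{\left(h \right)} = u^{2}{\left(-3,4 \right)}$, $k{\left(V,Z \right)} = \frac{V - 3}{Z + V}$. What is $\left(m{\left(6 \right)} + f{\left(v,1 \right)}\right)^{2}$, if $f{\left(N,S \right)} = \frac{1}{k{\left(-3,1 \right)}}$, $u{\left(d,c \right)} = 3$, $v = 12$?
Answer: $\frac{784}{9} \approx 87.111$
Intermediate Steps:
$k{\left(V,Z \right)} = \frac{-3 + V}{V + Z}$
$m{\left(h \right)} = 9$ ($m{\left(h \right)} = 3^{2} = 9$)
$f{\left(N,S \right)} = \frac{1}{3}$ ($f{\left(N,S \right)} = \frac{1}{\frac{1}{-3 + 1} \left(-3 - 3\right)} = \frac{1}{\frac{1}{-2} \left(-6\right)} = \frac{1}{\left(- \frac{1}{2}\right) \left(-6\right)} = \frac{1}{3}$)
$\left(m{\left(6 \right)} + f{\left(v,1 \right)}\right)^{2} = \left(9 + \frac{1}{3}\right)^{2} = \left(\frac{28}{3}\right)^{2} = \frac{784}{9}$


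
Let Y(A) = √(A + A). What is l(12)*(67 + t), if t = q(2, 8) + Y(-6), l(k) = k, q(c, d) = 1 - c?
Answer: 792 + 24*I*√3 ≈ 792.0 + 41.569*I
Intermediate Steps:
Y(A) = √2*√A (Y(A) = √(2*A) = √2*√A)
t = -1 + 2*I*√3 (t = (1 - 1*2) + √2*√(-6) = (1 - 2) + √2*(I*√6) = -1 + 2*I*√3 ≈ -1.0 + 3.4641*I)
l(12)*(67 + t) = 12*(67 + (-1 + 2*I*√3)) = 12*(66 + 2*I*√3) = 792 + 24*I*√3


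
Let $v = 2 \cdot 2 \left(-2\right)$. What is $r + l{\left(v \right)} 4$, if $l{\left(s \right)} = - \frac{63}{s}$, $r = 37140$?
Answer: $\frac{74343}{2} \approx 37172.0$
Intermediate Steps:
$v = -8$ ($v = 4 \left(-2\right) = -8$)
$r + l{\left(v \right)} 4 = 37140 + - \frac{63}{-8} \cdot 4 = 37140 + \left(-63\right) \left(- \frac{1}{8}\right) 4 = 37140 + \frac{63}{8} \cdot 4 = 37140 + \frac{63}{2} = \frac{74343}{2}$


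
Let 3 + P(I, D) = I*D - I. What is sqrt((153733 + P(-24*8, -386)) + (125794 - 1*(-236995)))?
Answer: 3*sqrt(65647) ≈ 768.65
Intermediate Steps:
P(I, D) = -3 - I + D*I (P(I, D) = -3 + (I*D - I) = -3 + (D*I - I) = -3 + (-I + D*I) = -3 - I + D*I)
sqrt((153733 + P(-24*8, -386)) + (125794 - 1*(-236995))) = sqrt((153733 + (-3 - (-24)*8 - (-9264)*8)) + (125794 - 1*(-236995))) = sqrt((153733 + (-3 - 1*(-192) - 386*(-192))) + (125794 + 236995)) = sqrt((153733 + (-3 + 192 + 74112)) + 362789) = sqrt((153733 + 74301) + 362789) = sqrt(228034 + 362789) = sqrt(590823) = 3*sqrt(65647)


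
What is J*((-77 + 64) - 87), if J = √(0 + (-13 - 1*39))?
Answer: -200*I*√13 ≈ -721.11*I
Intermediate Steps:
J = 2*I*√13 (J = √(0 + (-13 - 39)) = √(0 - 52) = √(-52) = 2*I*√13 ≈ 7.2111*I)
J*((-77 + 64) - 87) = (2*I*√13)*((-77 + 64) - 87) = (2*I*√13)*(-13 - 87) = (2*I*√13)*(-100) = -200*I*√13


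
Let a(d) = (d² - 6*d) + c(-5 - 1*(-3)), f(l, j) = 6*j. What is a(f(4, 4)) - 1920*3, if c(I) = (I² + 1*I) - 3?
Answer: -5329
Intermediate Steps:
c(I) = -3 + I + I² (c(I) = (I² + I) - 3 = (I + I²) - 3 = -3 + I + I²)
a(d) = -1 + d² - 6*d (a(d) = (d² - 6*d) + (-3 + (-5 - 1*(-3)) + (-5 - 1*(-3))²) = (d² - 6*d) + (-3 + (-5 + 3) + (-5 + 3)²) = (d² - 6*d) + (-3 - 2 + (-2)²) = (d² - 6*d) + (-3 - 2 + 4) = (d² - 6*d) - 1 = -1 + d² - 6*d)
a(f(4, 4)) - 1920*3 = (-1 + (6*4)² - 36*4) - 1920*3 = (-1 + 24² - 6*24) - 120*48 = (-1 + 576 - 144) - 5760 = 431 - 5760 = -5329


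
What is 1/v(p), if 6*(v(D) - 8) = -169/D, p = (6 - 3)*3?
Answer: 54/263 ≈ 0.20532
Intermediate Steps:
p = 9 (p = 3*3 = 9)
v(D) = 8 - 169/(6*D) (v(D) = 8 + (-169/D)/6 = 8 - 169/(6*D))
1/v(p) = 1/(8 - 169/6/9) = 1/(8 - 169/6*⅑) = 1/(8 - 169/54) = 1/(263/54) = 54/263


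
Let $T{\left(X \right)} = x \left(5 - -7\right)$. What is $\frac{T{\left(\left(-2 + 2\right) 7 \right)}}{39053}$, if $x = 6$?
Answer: $\frac{72}{39053} \approx 0.0018436$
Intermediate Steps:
$T{\left(X \right)} = 72$ ($T{\left(X \right)} = 6 \left(5 - -7\right) = 6 \left(5 + 7\right) = 6 \cdot 12 = 72$)
$\frac{T{\left(\left(-2 + 2\right) 7 \right)}}{39053} = \frac{72}{39053}$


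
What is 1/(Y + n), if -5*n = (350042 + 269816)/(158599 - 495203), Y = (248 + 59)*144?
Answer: 841510/37201784009 ≈ 2.2620e-5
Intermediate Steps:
Y = 44208 (Y = 307*144 = 44208)
n = 309929/841510 (n = -(350042 + 269816)/(5*(158599 - 495203)) = -619858/(5*(-336604)) = -619858*(-1)/(5*336604) = -1/5*(-309929/168302) = 309929/841510 ≈ 0.36830)
1/(Y + n) = 1/(44208 + 309929/841510) = 1/(37201784009/841510) = 841510/37201784009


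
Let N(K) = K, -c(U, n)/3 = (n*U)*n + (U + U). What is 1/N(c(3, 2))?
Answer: -1/54 ≈ -0.018519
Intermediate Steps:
c(U, n) = -6*U - 3*U*n**2 (c(U, n) = -3*((n*U)*n + (U + U)) = -3*((U*n)*n + 2*U) = -3*(U*n**2 + 2*U) = -3*(2*U + U*n**2) = -6*U - 3*U*n**2)
1/N(c(3, 2)) = 1/(-3*3*(2 + 2**2)) = 1/(-3*3*(2 + 4)) = 1/(-3*3*6) = 1/(-54) = -1/54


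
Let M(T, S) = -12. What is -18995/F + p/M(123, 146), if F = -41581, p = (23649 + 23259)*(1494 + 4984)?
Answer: -1052934936667/41581 ≈ -2.5322e+7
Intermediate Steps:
p = 303870024 (p = 46908*6478 = 303870024)
-18995/F + p/M(123, 146) = -18995/(-41581) + 303870024/(-12) = -18995*(-1/41581) + 303870024*(-1/12) = 18995/41581 - 25322502 = -1052934936667/41581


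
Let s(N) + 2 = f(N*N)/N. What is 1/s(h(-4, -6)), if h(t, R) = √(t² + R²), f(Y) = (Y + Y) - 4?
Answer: 13/1224 + 25*√13/1224 ≈ 0.084264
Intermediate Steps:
f(Y) = -4 + 2*Y (f(Y) = 2*Y - 4 = -4 + 2*Y)
h(t, R) = √(R² + t²)
s(N) = -2 + (-4 + 2*N²)/N (s(N) = -2 + (-4 + 2*(N*N))/N = -2 + (-4 + 2*N²)/N)
1/s(h(-4, -6)) = 1/(-2 - 4/√((-6)² + (-4)²) + 2*√((-6)² + (-4)²)) = 1/(-2 - 4/√(36 + 16) + 2*√(36 + 16)) = 1/(-2 - 4*√13/26 + 2*√52) = 1/(-2 - 4*√13/26 + 2*(2*√13)) = 1/(-2 - 2*√13/13 + 4*√13) = 1/(-2 + 50*√13/13)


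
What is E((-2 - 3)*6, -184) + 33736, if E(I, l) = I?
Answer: 33706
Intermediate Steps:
E((-2 - 3)*6, -184) + 33736 = (-2 - 3)*6 + 33736 = -5*6 + 33736 = -30 + 33736 = 33706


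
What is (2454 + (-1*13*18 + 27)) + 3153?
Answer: 5400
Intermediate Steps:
(2454 + (-1*13*18 + 27)) + 3153 = (2454 + (-13*18 + 27)) + 3153 = (2454 + (-234 + 27)) + 3153 = (2454 - 207) + 3153 = 2247 + 3153 = 5400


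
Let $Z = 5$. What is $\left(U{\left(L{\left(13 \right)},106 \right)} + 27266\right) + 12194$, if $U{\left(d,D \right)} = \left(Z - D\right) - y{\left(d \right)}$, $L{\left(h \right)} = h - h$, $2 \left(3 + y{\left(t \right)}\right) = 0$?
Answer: $39362$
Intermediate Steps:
$y{\left(t \right)} = -3$ ($y{\left(t \right)} = -3 + \frac{1}{2} \cdot 0 = -3 + 0 = -3$)
$L{\left(h \right)} = 0$
$U{\left(d,D \right)} = 8 - D$ ($U{\left(d,D \right)} = \left(5 - D\right) - -3 = \left(5 - D\right) + 3 = 8 - D$)
$\left(U{\left(L{\left(13 \right)},106 \right)} + 27266\right) + 12194 = \left(\left(8 - 106\right) + 27266\right) + 12194 = \left(-98 + 27266\right) + 12194 = 27168 + 12194 = 39362$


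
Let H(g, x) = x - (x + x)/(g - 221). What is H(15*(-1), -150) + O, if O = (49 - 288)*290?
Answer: -4098215/59 ≈ -69461.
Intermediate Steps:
O = -69310 (O = -239*290 = -69310)
H(g, x) = x - 2*x/(-221 + g)
H(15*(-1), -150) + O = -150*(-223 + 15*(-1))/(-221 + 15*(-1)) - 69310 = -150*(-223 - 15)/(-221 - 15) - 69310 = -150*(-238)/(-236) - 69310 = -150*(-1/236)*(-238) - 69310 = -8925/59 - 69310 = -4098215/59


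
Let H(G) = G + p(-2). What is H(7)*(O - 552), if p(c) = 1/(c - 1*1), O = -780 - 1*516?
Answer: -12320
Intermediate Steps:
O = -1296 (O = -780 - 516 = -1296)
p(c) = 1/(-1 + c) (p(c) = 1/(c - 1) = 1/(-1 + c))
H(G) = -1/3 + G (H(G) = G + 1/(-1 - 2) = G + 1/(-3) = G - 1/3 = -1/3 + G)
H(7)*(O - 552) = (-1/3 + 7)*(-1296 - 552) = (20/3)*(-1848) = -12320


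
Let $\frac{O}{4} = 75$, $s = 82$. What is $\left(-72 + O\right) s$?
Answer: $18696$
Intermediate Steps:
$O = 300$ ($O = 4 \cdot 75 = 300$)
$\left(-72 + O\right) s = \left(-72 + 300\right) 82 = 228 \cdot 82 = 18696$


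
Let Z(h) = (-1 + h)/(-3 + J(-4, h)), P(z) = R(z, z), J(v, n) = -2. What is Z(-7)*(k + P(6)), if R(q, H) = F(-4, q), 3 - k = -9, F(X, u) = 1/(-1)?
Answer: 88/5 ≈ 17.600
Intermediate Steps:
F(X, u) = -1
k = 12 (k = 3 - 1*(-9) = 3 + 9 = 12)
R(q, H) = -1
P(z) = -1
Z(h) = 1/5 - h/5 (Z(h) = (-1 + h)/(-3 - 2) = (-1 + h)/(-5) = (-1 + h)*(-1/5) = 1/5 - h/5)
Z(-7)*(k + P(6)) = (1/5 - 1/5*(-7))*(12 - 1) = (1/5 + 7/5)*11 = (8/5)*11 = 88/5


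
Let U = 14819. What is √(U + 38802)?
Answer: 43*√29 ≈ 231.56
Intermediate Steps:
√(U + 38802) = √(14819 + 38802) = √53621 = 43*√29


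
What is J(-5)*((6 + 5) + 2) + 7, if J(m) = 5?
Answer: 72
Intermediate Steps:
J(-5)*((6 + 5) + 2) + 7 = 5*((6 + 5) + 2) + 7 = 5*(11 + 2) + 7 = 5*13 + 7 = 65 + 7 = 72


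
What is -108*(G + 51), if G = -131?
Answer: 8640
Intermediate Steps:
-108*(G + 51) = -108*(-131 + 51) = -108*(-80) = 8640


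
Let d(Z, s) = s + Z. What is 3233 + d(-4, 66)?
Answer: 3295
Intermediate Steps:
d(Z, s) = Z + s
3233 + d(-4, 66) = 3233 + (-4 + 66) = 3233 + 62 = 3295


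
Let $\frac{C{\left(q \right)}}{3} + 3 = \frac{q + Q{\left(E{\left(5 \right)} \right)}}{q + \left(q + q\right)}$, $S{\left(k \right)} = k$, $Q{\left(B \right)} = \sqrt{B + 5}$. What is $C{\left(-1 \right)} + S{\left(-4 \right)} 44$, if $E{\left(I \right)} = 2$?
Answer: $-184 - \sqrt{7} \approx -186.65$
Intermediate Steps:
$Q{\left(B \right)} = \sqrt{5 + B}$
$C{\left(q \right)} = -9 + \frac{q + \sqrt{7}}{q}$ ($C{\left(q \right)} = -9 + 3 \frac{q + \sqrt{5 + 2}}{q + \left(q + q\right)} = -9 + 3 \frac{q + \sqrt{7}}{q + 2 q} = -9 + 3 \frac{q + \sqrt{7}}{3 q} = -9 + \frac{q + \sqrt{7}}{q}$)
$C{\left(-1 \right)} + S{\left(-4 \right)} 44 = \left(-8 + \frac{\sqrt{7}}{-1}\right) - 176 = \left(-8 + \sqrt{7} \left(-1\right)\right) - 176 = \left(-8 - \sqrt{7}\right) - 176 = -184 - \sqrt{7}$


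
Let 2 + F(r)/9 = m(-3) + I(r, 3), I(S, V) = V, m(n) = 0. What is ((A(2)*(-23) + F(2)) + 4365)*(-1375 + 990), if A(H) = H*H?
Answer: -1648570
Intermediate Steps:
A(H) = H²
F(r) = 9 (F(r) = -18 + 9*(0 + 3) = -18 + 9*3 = -18 + 27 = 9)
((A(2)*(-23) + F(2)) + 4365)*(-1375 + 990) = ((2²*(-23) + 9) + 4365)*(-1375 + 990) = ((4*(-23) + 9) + 4365)*(-385) = ((-92 + 9) + 4365)*(-385) = (-83 + 4365)*(-385) = 4282*(-385) = -1648570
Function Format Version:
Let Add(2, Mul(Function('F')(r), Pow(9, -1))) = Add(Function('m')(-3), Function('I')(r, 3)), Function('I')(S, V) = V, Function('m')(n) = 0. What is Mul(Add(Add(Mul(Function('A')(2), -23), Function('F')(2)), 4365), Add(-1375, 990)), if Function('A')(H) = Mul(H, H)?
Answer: -1648570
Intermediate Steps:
Function('A')(H) = Pow(H, 2)
Function('F')(r) = 9 (Function('F')(r) = Add(-18, Mul(9, Add(0, 3))) = Add(-18, Mul(9, 3)) = Add(-18, 27) = 9)
Mul(Add(Add(Mul(Function('A')(2), -23), Function('F')(2)), 4365), Add(-1375, 990)) = Mul(Add(Add(Mul(Pow(2, 2), -23), 9), 4365), Add(-1375, 990)) = Mul(Add(Add(Mul(4, -23), 9), 4365), -385) = Mul(Add(Add(-92, 9), 4365), -385) = Mul(Add(-83, 4365), -385) = Mul(4282, -385) = -1648570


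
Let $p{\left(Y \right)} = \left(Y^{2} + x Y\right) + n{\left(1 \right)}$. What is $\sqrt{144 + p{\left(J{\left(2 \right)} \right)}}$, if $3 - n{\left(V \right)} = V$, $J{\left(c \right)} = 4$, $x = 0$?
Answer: $9 \sqrt{2} \approx 12.728$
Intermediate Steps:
$n{\left(V \right)} = 3 - V$
$p{\left(Y \right)} = 2 + Y^{2}$ ($p{\left(Y \right)} = \left(Y^{2} + 0 Y\right) + \left(3 - 1\right) = \left(Y^{2} + 0\right) + \left(3 - 1\right) = Y^{2} + 2 = 2 + Y^{2}$)
$\sqrt{144 + p{\left(J{\left(2 \right)} \right)}} = \sqrt{144 + \left(2 + 4^{2}\right)} = \sqrt{144 + \left(2 + 16\right)} = \sqrt{144 + 18} = \sqrt{162} = 9 \sqrt{2}$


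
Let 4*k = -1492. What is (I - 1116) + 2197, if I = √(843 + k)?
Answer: 1081 + √470 ≈ 1102.7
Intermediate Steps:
k = -373 (k = (¼)*(-1492) = -373)
I = √470 (I = √(843 - 373) = √470 ≈ 21.679)
(I - 1116) + 2197 = (√470 - 1116) + 2197 = (-1116 + √470) + 2197 = 1081 + √470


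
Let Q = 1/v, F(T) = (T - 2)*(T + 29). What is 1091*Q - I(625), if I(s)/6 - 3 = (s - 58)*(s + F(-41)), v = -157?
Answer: -609427991/157 ≈ -3.8817e+6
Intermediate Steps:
F(T) = (-2 + T)*(29 + T)
Q = -1/157 (Q = 1/(-157) = -1/157 ≈ -0.0063694)
I(s) = 18 + 6*(-58 + s)*(516 + s) (I(s) = 18 + 6*((s - 58)*(s + (-58 + (-41)² + 27*(-41)))) = 18 + 6*((-58 + s)*(s + (-58 + 1681 - 1107))) = 18 + 6*((-58 + s)*(s + 516)) = 18 + 6*((-58 + s)*(516 + s)) = 18 + 6*(-58 + s)*(516 + s))
1091*Q - I(625) = 1091*(-1/157) - (-179550 + 6*625² + 2748*625) = -1091/157 - (-179550 + 6*390625 + 1717500) = -1091/157 - (-179550 + 2343750 + 1717500) = -1091/157 - 1*3881700 = -1091/157 - 3881700 = -609427991/157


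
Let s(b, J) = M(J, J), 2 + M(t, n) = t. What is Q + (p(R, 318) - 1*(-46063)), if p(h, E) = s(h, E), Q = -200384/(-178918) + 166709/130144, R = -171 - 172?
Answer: 539997876668463/11642552096 ≈ 46381.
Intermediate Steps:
M(t, n) = -2 + t
R = -343
s(b, J) = -2 + J
Q = 27953008079/11642552096 (Q = -200384*(-1/178918) + 166709*(1/130144) = 100192/89459 + 166709/130144 = 27953008079/11642552096 ≈ 2.4009)
p(h, E) = -2 + E
Q + (p(R, 318) - 1*(-46063)) = 27953008079/11642552096 + ((-2 + 318) - 1*(-46063)) = 27953008079/11642552096 + (316 + 46063) = 27953008079/11642552096 + 46379 = 539997876668463/11642552096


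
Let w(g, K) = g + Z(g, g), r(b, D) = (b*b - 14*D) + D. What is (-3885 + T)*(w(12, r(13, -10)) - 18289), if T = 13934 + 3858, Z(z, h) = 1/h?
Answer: -3050124961/12 ≈ -2.5418e+8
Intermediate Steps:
T = 17792
r(b, D) = b² - 13*D (r(b, D) = (b² - 14*D) + D = b² - 13*D)
w(g, K) = g + 1/g
(-3885 + T)*(w(12, r(13, -10)) - 18289) = (-3885 + 17792)*((12 + 1/12) - 18289) = 13907*((12 + 1/12) - 18289) = 13907*(145/12 - 18289) = 13907*(-219323/12) = -3050124961/12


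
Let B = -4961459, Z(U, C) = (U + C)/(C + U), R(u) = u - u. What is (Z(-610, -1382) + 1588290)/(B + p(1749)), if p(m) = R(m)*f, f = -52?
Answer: -1588291/4961459 ≈ -0.32013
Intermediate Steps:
R(u) = 0
Z(U, C) = 1 (Z(U, C) = (C + U)/(C + U) = 1)
p(m) = 0 (p(m) = 0*(-52) = 0)
(Z(-610, -1382) + 1588290)/(B + p(1749)) = (1 + 1588290)/(-4961459 + 0) = 1588291/(-4961459) = 1588291*(-1/4961459) = -1588291/4961459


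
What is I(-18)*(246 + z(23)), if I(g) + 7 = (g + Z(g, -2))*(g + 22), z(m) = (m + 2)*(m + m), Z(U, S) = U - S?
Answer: -199628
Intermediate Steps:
z(m) = 2*m*(2 + m) (z(m) = (2 + m)*(2*m) = 2*m*(2 + m))
I(g) = -7 + (2 + 2*g)*(22 + g) (I(g) = -7 + (g + (g - 1*(-2)))*(g + 22) = -7 + (g + (g + 2))*(22 + g) = -7 + (g + (2 + g))*(22 + g) = -7 + (2 + 2*g)*(22 + g))
I(-18)*(246 + z(23)) = (37 + 2*(-18)**2 + 46*(-18))*(246 + 2*23*(2 + 23)) = (37 + 2*324 - 828)*(246 + 2*23*25) = (37 + 648 - 828)*(246 + 1150) = -143*1396 = -199628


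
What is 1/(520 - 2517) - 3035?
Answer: -6060896/1997 ≈ -3035.0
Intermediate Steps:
1/(520 - 2517) - 3035 = 1/(-1997) - 3035 = -1/1997 - 3035 = -6060896/1997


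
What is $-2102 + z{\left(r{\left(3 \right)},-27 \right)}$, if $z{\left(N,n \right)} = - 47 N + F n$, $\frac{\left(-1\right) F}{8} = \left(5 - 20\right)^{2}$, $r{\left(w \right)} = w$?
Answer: $46357$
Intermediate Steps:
$F = -1800$ ($F = - 8 \left(5 - 20\right)^{2} = - 8 \left(-15\right)^{2} = \left(-8\right) 225 = -1800$)
$z{\left(N,n \right)} = - 1800 n - 47 N$ ($z{\left(N,n \right)} = - 47 N - 1800 n = - 1800 n - 47 N$)
$-2102 + z{\left(r{\left(3 \right)},-27 \right)} = -2102 - -48459 = -2102 + \left(48600 - 141\right) = -2102 + 48459 = 46357$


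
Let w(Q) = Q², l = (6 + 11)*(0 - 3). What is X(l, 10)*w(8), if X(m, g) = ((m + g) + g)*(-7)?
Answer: 13888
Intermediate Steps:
l = -51 (l = 17*(-3) = -51)
X(m, g) = -14*g - 7*m (X(m, g) = ((g + m) + g)*(-7) = (m + 2*g)*(-7) = -14*g - 7*m)
X(l, 10)*w(8) = (-14*10 - 7*(-51))*8² = (-140 + 357)*64 = 217*64 = 13888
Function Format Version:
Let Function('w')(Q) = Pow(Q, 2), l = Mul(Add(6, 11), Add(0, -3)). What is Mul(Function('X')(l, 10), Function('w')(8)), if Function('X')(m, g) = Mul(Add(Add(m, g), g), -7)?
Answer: 13888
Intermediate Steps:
l = -51 (l = Mul(17, -3) = -51)
Function('X')(m, g) = Add(Mul(-14, g), Mul(-7, m)) (Function('X')(m, g) = Mul(Add(Add(g, m), g), -7) = Mul(Add(m, Mul(2, g)), -7) = Add(Mul(-14, g), Mul(-7, m)))
Mul(Function('X')(l, 10), Function('w')(8)) = Mul(Add(Mul(-14, 10), Mul(-7, -51)), Pow(8, 2)) = Mul(Add(-140, 357), 64) = Mul(217, 64) = 13888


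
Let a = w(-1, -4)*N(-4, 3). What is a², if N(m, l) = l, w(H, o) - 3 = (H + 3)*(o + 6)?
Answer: 441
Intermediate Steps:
w(H, o) = 3 + (3 + H)*(6 + o) (w(H, o) = 3 + (H + 3)*(o + 6) = 3 + (3 + H)*(6 + o))
a = 21 (a = (21 + 3*(-4) + 6*(-1) - 1*(-4))*3 = (21 - 12 - 6 + 4)*3 = 7*3 = 21)
a² = 21² = 441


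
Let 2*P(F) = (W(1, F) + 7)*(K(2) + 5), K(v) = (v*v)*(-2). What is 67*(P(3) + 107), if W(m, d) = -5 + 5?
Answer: 12931/2 ≈ 6465.5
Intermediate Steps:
W(m, d) = 0
K(v) = -2*v² (K(v) = v²*(-2) = -2*v²)
P(F) = -21/2 (P(F) = ((0 + 7)*(-2*2² + 5))/2 = (7*(-2*4 + 5))/2 = (7*(-8 + 5))/2 = (7*(-3))/2 = (½)*(-21) = -21/2)
67*(P(3) + 107) = 67*(-21/2 + 107) = 67*(193/2) = 12931/2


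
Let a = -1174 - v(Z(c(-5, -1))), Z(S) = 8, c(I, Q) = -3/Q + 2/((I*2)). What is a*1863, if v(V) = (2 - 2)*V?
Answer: -2187162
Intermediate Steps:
c(I, Q) = 1/I - 3/Q (c(I, Q) = -3/Q + 2/((2*I)) = -3/Q + 2*(1/(2*I)) = -3/Q + 1/I = 1/I - 3/Q)
v(V) = 0 (v(V) = 0*V = 0)
a = -1174 (a = -1174 - 1*0 = -1174 + 0 = -1174)
a*1863 = -1174*1863 = -2187162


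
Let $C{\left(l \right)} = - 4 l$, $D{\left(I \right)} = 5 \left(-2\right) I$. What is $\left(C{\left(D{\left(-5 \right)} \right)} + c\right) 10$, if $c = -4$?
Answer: $-2040$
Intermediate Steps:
$D{\left(I \right)} = - 10 I$
$\left(C{\left(D{\left(-5 \right)} \right)} + c\right) 10 = \left(- 4 \left(\left(-10\right) \left(-5\right)\right) - 4\right) 10 = \left(\left(-4\right) 50 - 4\right) 10 = \left(-200 - 4\right) 10 = \left(-204\right) 10 = -2040$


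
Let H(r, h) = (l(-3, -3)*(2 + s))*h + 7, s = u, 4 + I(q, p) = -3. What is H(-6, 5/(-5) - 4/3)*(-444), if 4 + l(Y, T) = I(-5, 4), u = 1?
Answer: -37296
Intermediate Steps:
I(q, p) = -7 (I(q, p) = -4 - 3 = -7)
l(Y, T) = -11 (l(Y, T) = -4 - 7 = -11)
s = 1
H(r, h) = 7 - 33*h (H(r, h) = (-11*(2 + 1))*h + 7 = (-11*3)*h + 7 = -33*h + 7 = 7 - 33*h)
H(-6, 5/(-5) - 4/3)*(-444) = (7 - 33*(5/(-5) - 4/3))*(-444) = (7 - 33*(5*(-⅕) - 4*⅓))*(-444) = (7 - 33*(-1 - 4/3))*(-444) = (7 - 33*(-7/3))*(-444) = (7 + 77)*(-444) = 84*(-444) = -37296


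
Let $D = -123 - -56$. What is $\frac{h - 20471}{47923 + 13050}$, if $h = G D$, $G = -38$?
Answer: $- \frac{17925}{60973} \approx -0.29398$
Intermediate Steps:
$D = -67$ ($D = -123 + 56 = -67$)
$h = 2546$ ($h = \left(-38\right) \left(-67\right) = 2546$)
$\frac{h - 20471}{47923 + 13050} = \frac{2546 - 20471}{47923 + 13050} = - \frac{17925}{60973}$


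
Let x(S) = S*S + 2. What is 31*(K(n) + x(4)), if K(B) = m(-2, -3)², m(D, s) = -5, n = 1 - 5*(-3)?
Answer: 1333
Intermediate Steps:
n = 16 (n = 1 + 15 = 16)
x(S) = 2 + S² (x(S) = S² + 2 = 2 + S²)
K(B) = 25 (K(B) = (-5)² = 25)
31*(K(n) + x(4)) = 31*(25 + (2 + 4²)) = 31*(25 + (2 + 16)) = 31*(25 + 18) = 31*43 = 1333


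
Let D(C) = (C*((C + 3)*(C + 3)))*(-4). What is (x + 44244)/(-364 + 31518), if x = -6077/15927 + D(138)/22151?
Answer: 15434315459537/10991099329458 ≈ 1.4043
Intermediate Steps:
D(C) = -4*C*(3 + C)**2 (D(C) = (C*((3 + C)*(3 + C)))*(-4) = (C*(3 + C)**2)*(-4) = -4*C*(3 + C)**2)
x = -174922478851/352798977 (x = -6077/15927 - 4*138*(3 + 138)**2/22151 = -6077*1/15927 - 4*138*141**2*(1/22151) = -6077/15927 - 4*138*19881*(1/22151) = -6077/15927 - 10974312*1/22151 = -6077/15927 - 10974312/22151 = -174922478851/352798977 ≈ -495.81)
(x + 44244)/(-364 + 31518) = (-174922478851/352798977 + 44244)/(-364 + 31518) = (15434315459537/352798977)/31154 = (15434315459537/352798977)*(1/31154) = 15434315459537/10991099329458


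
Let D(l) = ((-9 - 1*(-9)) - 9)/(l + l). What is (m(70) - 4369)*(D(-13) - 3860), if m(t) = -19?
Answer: 220170094/13 ≈ 1.6936e+7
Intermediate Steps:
D(l) = -9/(2*l) (D(l) = ((-9 + 9) - 9)/((2*l)) = (0 - 9)*(1/(2*l)) = -9/(2*l))
(m(70) - 4369)*(D(-13) - 3860) = (-19 - 4369)*(-9/2/(-13) - 3860) = -4388*(-9/2*(-1/13) - 3860) = -4388*(9/26 - 3860) = -4388*(-100351/26) = 220170094/13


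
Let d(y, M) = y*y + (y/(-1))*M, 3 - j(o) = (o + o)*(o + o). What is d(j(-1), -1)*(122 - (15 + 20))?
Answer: 0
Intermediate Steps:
j(o) = 3 - 4*o**2 (j(o) = 3 - (o + o)*(o + o) = 3 - 2*o*2*o = 3 - 4*o**2)
d(y, M) = y**2 - M*y (d(y, M) = y**2 + (y*(-1))*M = y**2 + (-y)*M = y**2 - M*y)
d(j(-1), -1)*(122 - (15 + 20)) = ((3 - 4*(-1)**2)*((3 - 4*(-1)**2) - 1*(-1)))*(122 - (15 + 20)) = ((3 - 4*1)*((3 - 4*1) + 1))*(122 - 1*35) = ((3 - 4)*((3 - 4) + 1))*(122 - 35) = -(-1 + 1)*87 = -1*0*87 = 0*87 = 0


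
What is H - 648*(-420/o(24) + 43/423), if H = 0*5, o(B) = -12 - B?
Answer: -358416/47 ≈ -7625.9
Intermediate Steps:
H = 0
H - 648*(-420/o(24) + 43/423) = 0 - 648*(-420/(-12 - 1*24) + 43/423) = 0 - 648*(-420/(-12 - 24) + 43*(1/423)) = 0 - 648*(-420/(-36) + 43/423) = 0 - 648*(-420*(-1/36) + 43/423) = 0 - 648*(35/3 + 43/423) = 0 - 648*4978/423 = 0 - 358416/47 = -358416/47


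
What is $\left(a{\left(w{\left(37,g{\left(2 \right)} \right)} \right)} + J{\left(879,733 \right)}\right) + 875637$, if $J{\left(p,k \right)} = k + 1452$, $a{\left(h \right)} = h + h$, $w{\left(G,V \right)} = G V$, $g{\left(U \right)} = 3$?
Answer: $878044$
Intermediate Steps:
$a{\left(h \right)} = 2 h$
$J{\left(p,k \right)} = 1452 + k$
$\left(a{\left(w{\left(37,g{\left(2 \right)} \right)} \right)} + J{\left(879,733 \right)}\right) + 875637 = \left(2 \cdot 37 \cdot 3 + \left(1452 + 733\right)\right) + 875637 = \left(2 \cdot 111 + 2185\right) + 875637 = \left(222 + 2185\right) + 875637 = 2407 + 875637 = 878044$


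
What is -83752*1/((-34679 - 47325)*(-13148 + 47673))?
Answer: 1102/37252475 ≈ 2.9582e-5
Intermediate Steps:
-83752*1/((-34679 - 47325)*(-13148 + 47673)) = -83752/((-82004*34525)) = -83752/(-2831188100) = -83752*(-1/2831188100) = 1102/37252475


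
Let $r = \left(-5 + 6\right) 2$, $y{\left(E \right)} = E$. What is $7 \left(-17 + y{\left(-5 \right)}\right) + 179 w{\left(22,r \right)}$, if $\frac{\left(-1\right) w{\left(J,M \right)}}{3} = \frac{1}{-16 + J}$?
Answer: $- \frac{487}{2} \approx -243.5$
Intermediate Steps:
$r = 2$ ($r = 1 \cdot 2 = 2$)
$w{\left(J,M \right)} = - \frac{3}{-16 + J}$
$7 \left(-17 + y{\left(-5 \right)}\right) + 179 w{\left(22,r \right)} = 7 \left(-17 - 5\right) + 179 \left(- \frac{3}{-16 + 22}\right) = 7 \left(-22\right) + 179 \left(- \frac{3}{6}\right) = -154 + 179 \left(\left(-3\right) \frac{1}{6}\right) = -154 + 179 \left(- \frac{1}{2}\right) = -154 - \frac{179}{2} = - \frac{487}{2}$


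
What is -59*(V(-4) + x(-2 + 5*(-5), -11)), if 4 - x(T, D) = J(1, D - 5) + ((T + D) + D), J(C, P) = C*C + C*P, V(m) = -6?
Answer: -3658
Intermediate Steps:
J(C, P) = C² + C*P
x(T, D) = 8 - T - 3*D (x(T, D) = 4 - (1*(1 + (D - 5)) + ((T + D) + D)) = 4 - (1*(1 + (-5 + D)) + ((D + T) + D)) = 4 - (1*(-4 + D) + (T + 2*D)) = 4 - ((-4 + D) + (T + 2*D)) = 4 - (-4 + T + 3*D) = 4 + (4 - T - 3*D) = 8 - T - 3*D)
-59*(V(-4) + x(-2 + 5*(-5), -11)) = -59*(-6 + (8 - (-2 + 5*(-5)) - 3*(-11))) = -59*(-6 + (8 - (-2 - 25) + 33)) = -59*(-6 + (8 - 1*(-27) + 33)) = -59*(-6 + (8 + 27 + 33)) = -59*(-6 + 68) = -59*62 = -3658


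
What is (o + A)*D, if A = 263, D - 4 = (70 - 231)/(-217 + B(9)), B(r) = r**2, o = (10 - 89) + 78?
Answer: 92355/68 ≈ 1358.2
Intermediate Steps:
o = -1 (o = -79 + 78 = -1)
D = 705/136 (D = 4 + (70 - 231)/(-217 + 9**2) = 4 - 161/(-217 + 81) = 4 - 161/(-136) = 4 - 161*(-1/136) = 4 + 161/136 = 705/136 ≈ 5.1838)
(o + A)*D = (-1 + 263)*(705/136) = 262*(705/136) = 92355/68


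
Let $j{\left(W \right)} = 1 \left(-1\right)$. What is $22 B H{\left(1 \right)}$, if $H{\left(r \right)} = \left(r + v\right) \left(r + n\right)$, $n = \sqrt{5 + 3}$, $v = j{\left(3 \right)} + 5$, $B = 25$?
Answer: $2750 + 5500 \sqrt{2} \approx 10528.0$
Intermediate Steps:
$j{\left(W \right)} = -1$
$v = 4$ ($v = -1 + 5 = 4$)
$n = 2 \sqrt{2}$ ($n = \sqrt{8} = 2 \sqrt{2} \approx 2.8284$)
$H{\left(r \right)} = \left(4 + r\right) \left(r + 2 \sqrt{2}\right)$ ($H{\left(r \right)} = \left(r + 4\right) \left(r + 2 \sqrt{2}\right) = \left(4 + r\right) \left(r + 2 \sqrt{2}\right)$)
$22 B H{\left(1 \right)} = 22 \cdot 25 \left(1^{2} + 4 \cdot 1 + 8 \sqrt{2} + 2 \cdot 1 \sqrt{2}\right) = 550 \left(1 + 4 + 8 \sqrt{2} + 2 \sqrt{2}\right) = 550 \left(5 + 10 \sqrt{2}\right) = 2750 + 5500 \sqrt{2}$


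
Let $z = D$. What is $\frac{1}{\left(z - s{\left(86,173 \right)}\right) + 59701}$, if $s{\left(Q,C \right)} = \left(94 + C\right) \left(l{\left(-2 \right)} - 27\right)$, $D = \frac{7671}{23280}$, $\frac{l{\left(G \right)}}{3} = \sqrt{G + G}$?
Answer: $\frac{447686606480}{29972029766874561} + \frac{10718732800 i}{29972029766874561} \approx 1.4937 \cdot 10^{-5} + 3.5762 \cdot 10^{-7} i$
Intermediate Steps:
$l{\left(G \right)} = 3 \sqrt{2} \sqrt{G}$ ($l{\left(G \right)} = 3 \sqrt{G + G} = 3 \sqrt{2 G} = 3 \sqrt{2} \sqrt{G}$)
$D = \frac{2557}{7760}$ ($D = 7671 \cdot \frac{1}{23280} = \frac{2557}{7760} \approx 0.32951$)
$z = \frac{2557}{7760} \approx 0.32951$
$s{\left(Q,C \right)} = \left(-27 + 6 i\right) \left(94 + C\right)$ ($s{\left(Q,C \right)} = \left(94 + C\right) \left(3 \sqrt{2} \sqrt{-2} - 27\right) = \left(94 + C\right) \left(3 \sqrt{2} i \sqrt{2} - 27\right) = \left(94 + C\right) \left(6 i - 27\right) = \left(94 + C\right) \left(-27 + 6 i\right) = \left(-27 + 6 i\right) \left(94 + C\right)$)
$\frac{1}{\left(z - s{\left(86,173 \right)}\right) + 59701} = \frac{1}{\left(\frac{2557}{7760} - \left(-2538 + 564 i + 173 \left(-27 + 6 i\right)\right)\right) + 59701} = \frac{1}{\left(\frac{2557}{7760} - \left(-2538 + 564 i - \left(4671 - 1038 i\right)\right)\right) + 59701} = \frac{1}{\left(\frac{2557}{7760} - \left(-7209 + 1602 i\right)\right) + 59701} = \frac{1}{\left(\frac{2557}{7760} + \left(7209 - 1602 i\right)\right) + 59701} = \frac{1}{\left(\frac{55944397}{7760} - 1602 i\right) + 59701} = \frac{1}{\frac{519224157}{7760} - 1602 i} = \frac{60217600 \left(\frac{519224157}{7760} + 1602 i\right)}{269748267901871049}$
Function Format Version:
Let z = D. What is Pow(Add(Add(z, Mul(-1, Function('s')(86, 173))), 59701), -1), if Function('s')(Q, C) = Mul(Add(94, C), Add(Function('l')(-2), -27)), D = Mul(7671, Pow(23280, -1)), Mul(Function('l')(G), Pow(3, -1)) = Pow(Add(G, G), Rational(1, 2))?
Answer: Add(Rational(447686606480, 29972029766874561), Mul(Rational(10718732800, 29972029766874561), I)) ≈ Add(1.4937e-5, Mul(3.5762e-7, I))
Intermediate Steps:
Function('l')(G) = Mul(3, Pow(2, Rational(1, 2)), Pow(G, Rational(1, 2))) (Function('l')(G) = Mul(3, Pow(Add(G, G), Rational(1, 2))) = Mul(3, Pow(Mul(2, G), Rational(1, 2))) = Mul(3, Mul(Pow(2, Rational(1, 2)), Pow(G, Rational(1, 2)))) = Mul(3, Pow(2, Rational(1, 2)), Pow(G, Rational(1, 2))))
D = Rational(2557, 7760) (D = Mul(7671, Rational(1, 23280)) = Rational(2557, 7760) ≈ 0.32951)
z = Rational(2557, 7760) ≈ 0.32951
Function('s')(Q, C) = Mul(Add(-27, Mul(6, I)), Add(94, C)) (Function('s')(Q, C) = Mul(Add(94, C), Add(Mul(3, Pow(2, Rational(1, 2)), Pow(-2, Rational(1, 2))), -27)) = Mul(Add(94, C), Add(Mul(3, Pow(2, Rational(1, 2)), Mul(I, Pow(2, Rational(1, 2)))), -27)) = Mul(Add(94, C), Add(Mul(6, I), -27)) = Mul(Add(94, C), Add(-27, Mul(6, I))) = Mul(Add(-27, Mul(6, I)), Add(94, C)))
Pow(Add(Add(z, Mul(-1, Function('s')(86, 173))), 59701), -1) = Pow(Add(Add(Rational(2557, 7760), Mul(-1, Add(-2538, Mul(564, I), Mul(173, Add(-27, Mul(6, I)))))), 59701), -1) = Pow(Add(Add(Rational(2557, 7760), Mul(-1, Add(-2538, Mul(564, I), Add(-4671, Mul(1038, I))))), 59701), -1) = Pow(Add(Add(Rational(2557, 7760), Mul(-1, Add(-7209, Mul(1602, I)))), 59701), -1) = Pow(Add(Add(Rational(2557, 7760), Add(7209, Mul(-1602, I))), 59701), -1) = Pow(Add(Add(Rational(55944397, 7760), Mul(-1602, I)), 59701), -1) = Pow(Add(Rational(519224157, 7760), Mul(-1602, I)), -1) = Mul(Rational(60217600, 269748267901871049), Add(Rational(519224157, 7760), Mul(1602, I)))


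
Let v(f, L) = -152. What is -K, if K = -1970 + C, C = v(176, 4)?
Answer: 2122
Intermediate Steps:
C = -152
K = -2122 (K = -1970 - 152 = -2122)
-K = -1*(-2122) = 2122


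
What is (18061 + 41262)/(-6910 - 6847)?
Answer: -59323/13757 ≈ -4.3122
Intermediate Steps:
(18061 + 41262)/(-6910 - 6847) = 59323/(-13757) = 59323*(-1/13757) = -59323/13757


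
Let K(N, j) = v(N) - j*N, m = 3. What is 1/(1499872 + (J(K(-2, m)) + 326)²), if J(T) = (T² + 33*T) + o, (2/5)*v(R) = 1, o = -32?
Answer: 16/30690521 ≈ 5.2133e-7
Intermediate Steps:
v(R) = 5/2 (v(R) = (5/2)*1 = 5/2)
K(N, j) = 5/2 - N*j (K(N, j) = 5/2 - j*N = 5/2 - N*j)
J(T) = -32 + T² + 33*T (J(T) = (T² + 33*T) - 32 = -32 + T² + 33*T)
1/(1499872 + (J(K(-2, m)) + 326)²) = 1/(1499872 + ((-32 + (5/2 - 1*(-2)*3)² + 33*(5/2 - 1*(-2)*3)) + 326)²) = 1/(1499872 + ((-32 + (5/2 + 6)² + 33*(5/2 + 6)) + 326)²) = 1/(1499872 + ((-32 + (17/2)² + 33*(17/2)) + 326)²) = 1/(1499872 + ((-32 + 289/4 + 561/2) + 326)²) = 1/(1499872 + (1283/4 + 326)²) = 1/(1499872 + (2587/4)²) = 1/(1499872 + 6692569/16) = 1/(30690521/16) = 16/30690521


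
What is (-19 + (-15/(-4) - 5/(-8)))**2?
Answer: 13689/64 ≈ 213.89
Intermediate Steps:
(-19 + (-15/(-4) - 5/(-8)))**2 = (-19 + (-15*(-1/4) - 5*(-1/8)))**2 = (-19 + (15/4 + 5/8))**2 = (-19 + 35/8)**2 = (-117/8)**2 = 13689/64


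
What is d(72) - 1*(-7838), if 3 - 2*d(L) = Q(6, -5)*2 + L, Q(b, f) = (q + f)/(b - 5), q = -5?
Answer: 15627/2 ≈ 7813.5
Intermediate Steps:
Q(b, f) = (-5 + f)/(-5 + b) (Q(b, f) = (-5 + f)/(b - 5) = (-5 + f)/(-5 + b))
d(L) = 23/2 - L/2 (d(L) = 3/2 - (((-5 - 5)/(-5 + 6))*2 + L)/2 = 3/2 - ((-10/1)*2 + L)/2 = 3/2 - ((1*(-10))*2 + L)/2 = 3/2 - (-10*2 + L)/2 = 3/2 - (-20 + L)/2 = 3/2 + (10 - L/2) = 23/2 - L/2)
d(72) - 1*(-7838) = (23/2 - ½*72) - 1*(-7838) = (23/2 - 36) + 7838 = -49/2 + 7838 = 15627/2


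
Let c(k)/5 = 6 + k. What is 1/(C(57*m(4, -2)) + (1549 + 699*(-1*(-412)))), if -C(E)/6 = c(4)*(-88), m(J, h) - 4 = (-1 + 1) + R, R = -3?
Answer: 1/315937 ≈ 3.1652e-6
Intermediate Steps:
c(k) = 30 + 5*k (c(k) = 5*(6 + k) = 30 + 5*k)
m(J, h) = 1 (m(J, h) = 4 + ((-1 + 1) - 3) = 4 + (0 - 3) = 4 - 3 = 1)
C(E) = 26400 (C(E) = -6*(30 + 5*4)*(-88) = -6*(30 + 20)*(-88) = -300*(-88) = -6*(-4400) = 26400)
1/(C(57*m(4, -2)) + (1549 + 699*(-1*(-412)))) = 1/(26400 + (1549 + 699*(-1*(-412)))) = 1/(26400 + (1549 + 699*412)) = 1/(26400 + (1549 + 287988)) = 1/(26400 + 289537) = 1/315937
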